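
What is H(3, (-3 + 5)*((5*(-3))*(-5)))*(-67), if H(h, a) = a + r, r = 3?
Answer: -10251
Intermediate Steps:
H(h, a) = 3 + a (H(h, a) = a + 3 = 3 + a)
H(3, (-3 + 5)*((5*(-3))*(-5)))*(-67) = (3 + (-3 + 5)*((5*(-3))*(-5)))*(-67) = (3 + 2*(-15*(-5)))*(-67) = (3 + 2*75)*(-67) = (3 + 150)*(-67) = 153*(-67) = -10251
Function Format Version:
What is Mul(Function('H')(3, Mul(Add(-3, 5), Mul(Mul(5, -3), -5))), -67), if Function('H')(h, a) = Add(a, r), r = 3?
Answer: -10251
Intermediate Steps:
Function('H')(h, a) = Add(3, a) (Function('H')(h, a) = Add(a, 3) = Add(3, a))
Mul(Function('H')(3, Mul(Add(-3, 5), Mul(Mul(5, -3), -5))), -67) = Mul(Add(3, Mul(Add(-3, 5), Mul(Mul(5, -3), -5))), -67) = Mul(Add(3, Mul(2, Mul(-15, -5))), -67) = Mul(Add(3, Mul(2, 75)), -67) = Mul(Add(3, 150), -67) = Mul(153, -67) = -10251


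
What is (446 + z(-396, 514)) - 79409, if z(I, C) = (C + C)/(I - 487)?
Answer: -69725357/883 ≈ -78964.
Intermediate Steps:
z(I, C) = 2*C/(-487 + I) (z(I, C) = (2*C)/(-487 + I) = 2*C/(-487 + I))
(446 + z(-396, 514)) - 79409 = (446 + 2*514/(-487 - 396)) - 79409 = (446 + 2*514/(-883)) - 79409 = (446 + 2*514*(-1/883)) - 79409 = (446 - 1028/883) - 79409 = 392790/883 - 79409 = -69725357/883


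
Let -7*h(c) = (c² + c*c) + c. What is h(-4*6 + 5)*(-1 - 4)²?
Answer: -17575/7 ≈ -2510.7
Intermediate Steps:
h(c) = -2*c²/7 - c/7 (h(c) = -((c² + c*c) + c)/7 = -((c² + c²) + c)/7 = -(2*c² + c)/7 = -(c + 2*c²)/7 = -2*c²/7 - c/7)
h(-4*6 + 5)*(-1 - 4)² = (-(-4*6 + 5)*(1 + 2*(-4*6 + 5))/7)*(-1 - 4)² = -(-24 + 5)*(1 + 2*(-24 + 5))/7*(-5)² = -⅐*(-19)*(1 + 2*(-19))*25 = -⅐*(-19)*(1 - 38)*25 = -⅐*(-19)*(-37)*25 = -703/7*25 = -17575/7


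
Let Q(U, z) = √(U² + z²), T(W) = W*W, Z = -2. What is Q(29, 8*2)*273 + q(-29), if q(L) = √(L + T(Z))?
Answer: 5*I + 273*√1097 ≈ 9042.0 + 5.0*I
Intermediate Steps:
T(W) = W²
q(L) = √(4 + L) (q(L) = √(L + (-2)²) = √(L + 4) = √(4 + L))
Q(29, 8*2)*273 + q(-29) = √(29² + (8*2)²)*273 + √(4 - 29) = √(841 + 16²)*273 + √(-25) = √(841 + 256)*273 + 5*I = √1097*273 + 5*I = 273*√1097 + 5*I = 5*I + 273*√1097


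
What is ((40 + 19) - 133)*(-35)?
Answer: 2590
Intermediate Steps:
((40 + 19) - 133)*(-35) = (59 - 133)*(-35) = -74*(-35) = 2590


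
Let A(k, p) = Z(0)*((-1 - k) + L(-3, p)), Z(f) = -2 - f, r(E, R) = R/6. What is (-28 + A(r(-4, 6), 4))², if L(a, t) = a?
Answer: 324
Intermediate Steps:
r(E, R) = R/6 (r(E, R) = R*(⅙) = R/6)
A(k, p) = 8 + 2*k (A(k, p) = (-2 - 1*0)*((-1 - k) - 3) = (-2 + 0)*(-4 - k) = -2*(-4 - k) = 8 + 2*k)
(-28 + A(r(-4, 6), 4))² = (-28 + (8 + 2*((⅙)*6)))² = (-28 + (8 + 2*1))² = (-28 + (8 + 2))² = (-28 + 10)² = (-18)² = 324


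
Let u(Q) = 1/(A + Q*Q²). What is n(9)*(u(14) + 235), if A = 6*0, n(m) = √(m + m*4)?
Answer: 1934523*√5/2744 ≈ 1576.4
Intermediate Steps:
n(m) = √5*√m (n(m) = √(m + 4*m) = √(5*m) = √5*√m)
A = 0
u(Q) = Q⁻³ (u(Q) = 1/(0 + Q*Q²) = 1/(0 + Q³) = 1/(Q³) = Q⁻³)
n(9)*(u(14) + 235) = (√5*√9)*(14⁻³ + 235) = (√5*3)*(1/2744 + 235) = (3*√5)*(644841/2744) = 1934523*√5/2744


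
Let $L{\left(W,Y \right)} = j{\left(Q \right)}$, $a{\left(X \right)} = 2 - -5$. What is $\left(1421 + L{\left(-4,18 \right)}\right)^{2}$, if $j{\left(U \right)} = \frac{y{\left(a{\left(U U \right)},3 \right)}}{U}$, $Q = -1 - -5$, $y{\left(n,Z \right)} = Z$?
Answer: $\frac{32341969}{16} \approx 2.0214 \cdot 10^{6}$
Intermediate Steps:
$a{\left(X \right)} = 7$ ($a{\left(X \right)} = 2 + 5 = 7$)
$Q = 4$ ($Q = -1 + 5 = 4$)
$j{\left(U \right)} = \frac{3}{U}$
$L{\left(W,Y \right)} = \frac{3}{4}$
$\left(1421 + L{\left(-4,18 \right)}\right)^{2} = \left(1421 + \frac{3}{4}\right)^{2} = \left(\frac{5687}{4}\right)^{2} = \frac{32341969}{16}$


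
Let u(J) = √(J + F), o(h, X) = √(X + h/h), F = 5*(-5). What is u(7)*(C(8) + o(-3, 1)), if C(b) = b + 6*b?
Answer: I*(6 + 168*√2) ≈ 243.59*I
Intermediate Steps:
F = -25
o(h, X) = √(1 + X) (o(h, X) = √(X + 1) = √(1 + X))
u(J) = √(-25 + J) (u(J) = √(J - 25) = √(-25 + J))
C(b) = 7*b
u(7)*(C(8) + o(-3, 1)) = √(-25 + 7)*(7*8 + √(1 + 1)) = √(-18)*(56 + √2) = (3*I*√2)*(56 + √2) = 3*I*√2*(56 + √2)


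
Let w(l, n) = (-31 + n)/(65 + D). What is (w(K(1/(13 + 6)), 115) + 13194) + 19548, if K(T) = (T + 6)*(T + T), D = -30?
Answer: 163722/5 ≈ 32744.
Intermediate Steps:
K(T) = 2*T*(6 + T) (K(T) = (6 + T)*(2*T) = 2*T*(6 + T))
w(l, n) = -31/35 + n/35 (w(l, n) = (-31 + n)/(65 - 30) = (-31 + n)/35 = (-31 + n)*(1/35) = -31/35 + n/35)
(w(K(1/(13 + 6)), 115) + 13194) + 19548 = ((-31/35 + (1/35)*115) + 13194) + 19548 = ((-31/35 + 23/7) + 13194) + 19548 = (12/5 + 13194) + 19548 = 65982/5 + 19548 = 163722/5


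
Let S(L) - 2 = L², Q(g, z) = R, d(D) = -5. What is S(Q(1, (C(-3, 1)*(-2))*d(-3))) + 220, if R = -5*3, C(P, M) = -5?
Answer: 447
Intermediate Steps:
R = -15
Q(g, z) = -15
S(L) = 2 + L²
S(Q(1, (C(-3, 1)*(-2))*d(-3))) + 220 = (2 + (-15)²) + 220 = (2 + 225) + 220 = 227 + 220 = 447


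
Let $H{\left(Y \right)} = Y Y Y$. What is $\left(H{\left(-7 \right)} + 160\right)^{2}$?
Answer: $33489$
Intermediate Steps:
$H{\left(Y \right)} = Y^{3}$ ($H{\left(Y \right)} = Y^{2} Y = Y^{3}$)
$\left(H{\left(-7 \right)} + 160\right)^{2} = \left(\left(-7\right)^{3} + 160\right)^{2} = \left(-343 + 160\right)^{2} = \left(-183\right)^{2} = 33489$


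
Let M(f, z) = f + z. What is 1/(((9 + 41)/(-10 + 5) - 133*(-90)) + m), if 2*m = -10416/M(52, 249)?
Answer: 43/513536 ≈ 8.3733e-5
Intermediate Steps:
m = -744/43 (m = (-10416/(52 + 249))/2 = (-10416/301)/2 = (-10416*1/301)/2 = (1/2)*(-1488/43) = -744/43 ≈ -17.302)
1/(((9 + 41)/(-10 + 5) - 133*(-90)) + m) = 1/(((9 + 41)/(-10 + 5) - 133*(-90)) - 744/43) = 1/((50/(-5) + 11970) - 744/43) = 1/((50*(-1/5) + 11970) - 744/43) = 1/((-10 + 11970) - 744/43) = 1/(11960 - 744/43) = 1/(513536/43) = 43/513536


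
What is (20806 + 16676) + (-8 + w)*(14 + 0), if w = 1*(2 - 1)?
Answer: 37384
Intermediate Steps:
w = 1 (w = 1*1 = 1)
(20806 + 16676) + (-8 + w)*(14 + 0) = (20806 + 16676) + (-8 + 1)*(14 + 0) = 37482 - 7*14 = 37482 - 98 = 37384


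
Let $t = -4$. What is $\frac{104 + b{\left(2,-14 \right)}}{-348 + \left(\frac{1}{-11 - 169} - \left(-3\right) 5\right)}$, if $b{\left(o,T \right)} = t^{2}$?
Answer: $- \frac{21600}{59941} \approx -0.36035$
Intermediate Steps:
$b{\left(o,T \right)} = 16$ ($b{\left(o,T \right)} = \left(-4\right)^{2} = 16$)
$\frac{104 + b{\left(2,-14 \right)}}{-348 + \left(\frac{1}{-11 - 169} - \left(-3\right) 5\right)} = \frac{104 + 16}{-348 + \left(\frac{1}{-11 - 169} - \left(-3\right) 5\right)} = \frac{120}{-348 + \left(\frac{1}{-180} - -15\right)} = \frac{120}{-348 + \left(- \frac{1}{180} + 15\right)} = \frac{120}{-348 + \frac{2699}{180}} = \frac{120}{- \frac{59941}{180}} = 120 \left(- \frac{180}{59941}\right) = - \frac{21600}{59941}$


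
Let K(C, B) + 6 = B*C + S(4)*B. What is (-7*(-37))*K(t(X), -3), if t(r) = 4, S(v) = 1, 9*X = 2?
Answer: -5439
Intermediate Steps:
X = 2/9 (X = (⅑)*2 = 2/9 ≈ 0.22222)
K(C, B) = -6 + B + B*C (K(C, B) = -6 + (B*C + 1*B) = -6 + (B*C + B) = -6 + (B + B*C) = -6 + B + B*C)
(-7*(-37))*K(t(X), -3) = (-7*(-37))*(-6 - 3 - 3*4) = 259*(-6 - 3 - 12) = 259*(-21) = -5439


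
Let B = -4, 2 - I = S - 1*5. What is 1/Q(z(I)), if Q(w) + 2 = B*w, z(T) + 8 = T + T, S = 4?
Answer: ⅙ ≈ 0.16667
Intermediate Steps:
I = 3 (I = 2 - (4 - 1*5) = 2 - (4 - 5) = 2 - 1*(-1) = 2 + 1 = 3)
z(T) = -8 + 2*T (z(T) = -8 + (T + T) = -8 + 2*T)
Q(w) = -2 - 4*w
1/Q(z(I)) = 1/(-2 - 4*(-8 + 2*3)) = 1/(-2 - 4*(-8 + 6)) = 1/(-2 - 4*(-2)) = 1/(-2 + 8) = 1/6 = ⅙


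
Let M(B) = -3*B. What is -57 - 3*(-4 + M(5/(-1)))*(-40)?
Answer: 1263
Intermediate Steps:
-57 - 3*(-4 + M(5/(-1)))*(-40) = -57 - 3*(-4 - 15/(-1))*(-40) = -57 - 3*(-4 - 15*(-1))*(-40) = -57 - 3*(-4 - 3*(-5))*(-40) = -57 - 3*(-4 + 15)*(-40) = -57 - 3*11*(-40) = -57 - 33*(-40) = -57 + 1320 = 1263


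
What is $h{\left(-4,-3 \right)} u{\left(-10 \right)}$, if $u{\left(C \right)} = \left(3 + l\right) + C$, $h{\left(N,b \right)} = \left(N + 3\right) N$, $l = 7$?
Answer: $0$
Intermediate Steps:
$h{\left(N,b \right)} = N \left(3 + N\right)$ ($h{\left(N,b \right)} = \left(3 + N\right) N = N \left(3 + N\right)$)
$u{\left(C \right)} = 10 + C$ ($u{\left(C \right)} = \left(3 + 7\right) + C = 10 + C$)
$h{\left(-4,-3 \right)} u{\left(-10 \right)} = - 4 \left(3 - 4\right) \left(10 - 10\right) = \left(-4\right) \left(-1\right) 0 = 4 \cdot 0 = 0$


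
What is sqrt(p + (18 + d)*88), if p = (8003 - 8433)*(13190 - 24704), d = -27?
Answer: 2*sqrt(1237557) ≈ 2224.9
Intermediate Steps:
p = 4951020 (p = -430*(-11514) = 4951020)
sqrt(p + (18 + d)*88) = sqrt(4951020 + (18 - 27)*88) = sqrt(4951020 - 9*88) = sqrt(4951020 - 792) = sqrt(4950228) = 2*sqrt(1237557)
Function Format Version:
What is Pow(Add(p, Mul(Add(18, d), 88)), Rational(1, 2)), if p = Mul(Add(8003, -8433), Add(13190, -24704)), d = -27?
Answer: Mul(2, Pow(1237557, Rational(1, 2))) ≈ 2224.9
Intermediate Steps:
p = 4951020 (p = Mul(-430, -11514) = 4951020)
Pow(Add(p, Mul(Add(18, d), 88)), Rational(1, 2)) = Pow(Add(4951020, Mul(Add(18, -27), 88)), Rational(1, 2)) = Pow(Add(4951020, Mul(-9, 88)), Rational(1, 2)) = Pow(Add(4951020, -792), Rational(1, 2)) = Pow(4950228, Rational(1, 2)) = Mul(2, Pow(1237557, Rational(1, 2)))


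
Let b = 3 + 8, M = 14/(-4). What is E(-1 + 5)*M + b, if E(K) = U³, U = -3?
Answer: 211/2 ≈ 105.50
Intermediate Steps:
E(K) = -27 (E(K) = (-3)³ = -27)
M = -7/2 (M = 14*(-¼) = -7/2 ≈ -3.5000)
b = 11
E(-1 + 5)*M + b = -27*(-7/2) + 11 = 189/2 + 11 = 211/2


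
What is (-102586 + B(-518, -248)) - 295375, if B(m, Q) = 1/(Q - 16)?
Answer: -105061705/264 ≈ -3.9796e+5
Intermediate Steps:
B(m, Q) = 1/(-16 + Q)
(-102586 + B(-518, -248)) - 295375 = (-102586 + 1/(-16 - 248)) - 295375 = (-102586 + 1/(-264)) - 295375 = (-102586 - 1/264) - 295375 = -27082705/264 - 295375 = -105061705/264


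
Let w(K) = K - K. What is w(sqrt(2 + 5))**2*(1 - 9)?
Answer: 0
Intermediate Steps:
w(K) = 0
w(sqrt(2 + 5))**2*(1 - 9) = 0**2*(1 - 9) = 0*(-8) = 0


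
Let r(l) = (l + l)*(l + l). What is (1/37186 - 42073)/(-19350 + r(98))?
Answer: -1564526577/708988276 ≈ -2.2067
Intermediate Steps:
r(l) = 4*l² (r(l) = (2*l)*(2*l) = 4*l²)
(1/37186 - 42073)/(-19350 + r(98)) = (1/37186 - 42073)/(-19350 + 4*98²) = (1/37186 - 42073)/(-19350 + 4*9604) = -1564526577/(37186*(-19350 + 38416)) = -1564526577/37186/19066 = -1564526577/37186*1/19066 = -1564526577/708988276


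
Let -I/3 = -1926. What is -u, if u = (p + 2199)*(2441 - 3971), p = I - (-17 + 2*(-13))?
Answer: 12270600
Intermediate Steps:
I = 5778 (I = -3*(-1926) = 5778)
p = 5821 (p = 5778 - (-17 + 2*(-13)) = 5778 - (-17 - 26) = 5778 - 1*(-43) = 5778 + 43 = 5821)
u = -12270600 (u = (5821 + 2199)*(2441 - 3971) = 8020*(-1530) = -12270600)
-u = -1*(-12270600) = 12270600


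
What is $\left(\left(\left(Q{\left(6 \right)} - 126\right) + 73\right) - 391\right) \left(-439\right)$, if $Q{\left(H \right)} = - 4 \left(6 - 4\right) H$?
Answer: $215988$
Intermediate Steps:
$Q{\left(H \right)} = - 8 H$ ($Q{\left(H \right)} = - 4 \left(6 - 4\right) H = \left(-4\right) 2 H = - 8 H$)
$\left(\left(\left(Q{\left(6 \right)} - 126\right) + 73\right) - 391\right) \left(-439\right) = \left(\left(\left(\left(-8\right) 6 - 126\right) + 73\right) - 391\right) \left(-439\right) = \left(\left(\left(-48 - 126\right) + 73\right) - 391\right) \left(-439\right) = \left(\left(-174 + 73\right) - 391\right) \left(-439\right) = \left(-101 - 391\right) \left(-439\right) = \left(-492\right) \left(-439\right) = 215988$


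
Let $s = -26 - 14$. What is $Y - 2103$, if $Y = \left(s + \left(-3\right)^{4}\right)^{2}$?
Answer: $-422$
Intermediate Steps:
$s = -40$ ($s = -26 - 14 = -40$)
$Y = 1681$ ($Y = \left(-40 + \left(-3\right)^{4}\right)^{2} = \left(-40 + 81\right)^{2} = 41^{2} = 1681$)
$Y - 2103 = 1681 - 2103 = -422$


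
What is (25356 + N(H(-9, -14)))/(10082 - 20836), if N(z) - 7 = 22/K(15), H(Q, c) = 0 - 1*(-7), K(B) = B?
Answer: -380467/161310 ≈ -2.3586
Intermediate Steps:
H(Q, c) = 7 (H(Q, c) = 0 + 7 = 7)
N(z) = 127/15 (N(z) = 7 + 22/15 = 127/15)
(25356 + N(H(-9, -14)))/(10082 - 20836) = (25356 + 127/15)/(10082 - 20836) = (380467/15)/(-10754) = (380467/15)*(-1/10754) = -380467/161310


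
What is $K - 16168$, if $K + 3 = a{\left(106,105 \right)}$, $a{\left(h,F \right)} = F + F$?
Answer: $-15961$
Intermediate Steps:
$a{\left(h,F \right)} = 2 F$
$K = 207$ ($K = -3 + 2 \cdot 105 = -3 + 210 = 207$)
$K - 16168 = 207 - 16168 = -15961$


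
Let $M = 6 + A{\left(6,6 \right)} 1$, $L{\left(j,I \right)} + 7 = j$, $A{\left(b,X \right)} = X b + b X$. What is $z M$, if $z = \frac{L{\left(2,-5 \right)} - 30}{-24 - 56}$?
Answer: $\frac{273}{8} \approx 34.125$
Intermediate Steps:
$A{\left(b,X \right)} = 2 X b$ ($A{\left(b,X \right)} = X b + X b = 2 X b$)
$L{\left(j,I \right)} = -7 + j$
$M = 78$ ($M = 6 + 2 \cdot 6 \cdot 6 \cdot 1 = 6 + 72 \cdot 1 = 6 + 72 = 78$)
$z = \frac{7}{16}$ ($z = \frac{\left(-7 + 2\right) - 30}{-24 - 56} = \frac{-5 - 30}{-80} = \left(-35\right) \left(- \frac{1}{80}\right) = \frac{7}{16} \approx 0.4375$)
$z M = \frac{7}{16} \cdot 78 = \frac{273}{8}$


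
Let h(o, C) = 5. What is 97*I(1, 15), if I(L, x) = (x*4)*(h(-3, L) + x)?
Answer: 116400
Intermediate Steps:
I(L, x) = 4*x*(5 + x) (I(L, x) = (x*4)*(5 + x) = (4*x)*(5 + x) = 4*x*(5 + x))
97*I(1, 15) = 97*(4*15*(5 + 15)) = 97*(4*15*20) = 97*1200 = 116400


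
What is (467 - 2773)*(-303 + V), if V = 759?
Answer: -1051536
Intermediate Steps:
(467 - 2773)*(-303 + V) = (467 - 2773)*(-303 + 759) = -2306*456 = -1051536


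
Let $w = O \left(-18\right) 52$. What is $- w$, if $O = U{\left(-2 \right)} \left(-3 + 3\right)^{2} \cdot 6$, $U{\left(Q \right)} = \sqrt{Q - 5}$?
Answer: $0$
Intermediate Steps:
$U{\left(Q \right)} = \sqrt{-5 + Q}$
$O = 0$ ($O = \sqrt{-5 - 2} \left(-3 + 3\right)^{2} \cdot 6 = \sqrt{-7} \cdot 0^{2} \cdot 6 = i \sqrt{7} \cdot 0 \cdot 6 = 0 \cdot 6 = 0$)
$w = 0$ ($w = 0 \left(-18\right) 52 = 0 \cdot 52 = 0$)
$- w = \left(-1\right) 0 = 0$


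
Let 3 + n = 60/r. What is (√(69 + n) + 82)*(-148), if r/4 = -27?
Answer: -12136 - 148*√589/3 ≈ -13333.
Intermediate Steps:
r = -108 (r = 4*(-27) = -108)
n = -32/9 (n = -3 + 60/(-108) = -3 + 60*(-1/108) = -3 - 5/9 = -32/9 ≈ -3.5556)
(√(69 + n) + 82)*(-148) = (√(69 - 32/9) + 82)*(-148) = (√(589/9) + 82)*(-148) = (√589/3 + 82)*(-148) = (82 + √589/3)*(-148) = -12136 - 148*√589/3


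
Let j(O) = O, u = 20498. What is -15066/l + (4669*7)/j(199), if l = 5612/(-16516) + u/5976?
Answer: -35743263661937/7587065443 ≈ -4711.1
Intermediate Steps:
l = 38125957/12337452 (l = 5612/(-16516) + 20498/5976 = 5612*(-1/16516) + 20498*(1/5976) = -1403/4129 + 10249/2988 = 38125957/12337452 ≈ 3.0903)
-15066/l + (4669*7)/j(199) = -15066/38125957/12337452 + (4669*7)/199 = -15066*12337452/38125957 + 32683*(1/199) = -185876051832/38125957 + 32683/199 = -35743263661937/7587065443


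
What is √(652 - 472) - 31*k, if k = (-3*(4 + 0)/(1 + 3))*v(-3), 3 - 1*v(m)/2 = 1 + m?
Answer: 930 + 6*√5 ≈ 943.42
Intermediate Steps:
v(m) = 4 - 2*m (v(m) = 6 - 2*(1 + m) = 6 + (-2 - 2*m) = 4 - 2*m)
k = -30 (k = (-3*(4 + 0)/(1 + 3))*(4 - 2*(-3)) = (-12/4)*(4 + 6) = -12/4*10 = -3*1*10 = -3*10 = -30)
√(652 - 472) - 31*k = √(652 - 472) - 31*(-30) = √180 + 930 = 6*√5 + 930 = 930 + 6*√5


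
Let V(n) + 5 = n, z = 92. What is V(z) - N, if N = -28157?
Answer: 28244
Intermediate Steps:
V(n) = -5 + n
V(z) - N = (-5 + 92) - 1*(-28157) = 87 + 28157 = 28244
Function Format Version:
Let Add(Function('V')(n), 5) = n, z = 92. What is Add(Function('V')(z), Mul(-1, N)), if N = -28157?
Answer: 28244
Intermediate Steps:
Function('V')(n) = Add(-5, n)
Add(Function('V')(z), Mul(-1, N)) = Add(Add(-5, 92), Mul(-1, -28157)) = Add(87, 28157) = 28244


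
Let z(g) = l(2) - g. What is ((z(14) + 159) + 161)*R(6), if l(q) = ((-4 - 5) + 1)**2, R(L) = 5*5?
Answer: 9250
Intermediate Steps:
R(L) = 25
l(q) = 64 (l(q) = (-9 + 1)**2 = (-8)**2 = 64)
z(g) = 64 - g
((z(14) + 159) + 161)*R(6) = (((64 - 1*14) + 159) + 161)*25 = (((64 - 14) + 159) + 161)*25 = ((50 + 159) + 161)*25 = (209 + 161)*25 = 370*25 = 9250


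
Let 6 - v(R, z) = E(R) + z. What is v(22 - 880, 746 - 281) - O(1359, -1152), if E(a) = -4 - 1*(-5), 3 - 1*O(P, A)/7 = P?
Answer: 9032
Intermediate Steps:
O(P, A) = 21 - 7*P
E(a) = 1 (E(a) = -4 + 5 = 1)
v(R, z) = 5 - z (v(R, z) = 6 - (1 + z) = 6 + (-1 - z) = 5 - z)
v(22 - 880, 746 - 281) - O(1359, -1152) = (5 - (746 - 281)) - (21 - 7*1359) = (5 - 1*465) - (21 - 9513) = (5 - 465) - 1*(-9492) = -460 + 9492 = 9032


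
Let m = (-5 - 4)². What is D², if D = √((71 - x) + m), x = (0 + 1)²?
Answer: 151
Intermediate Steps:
x = 1 (x = 1² = 1)
m = 81 (m = (-9)² = 81)
D = √151 (D = √((71 - 1*1) + 81) = √((71 - 1) + 81) = √(70 + 81) = √151 ≈ 12.288)
D² = (√151)² = 151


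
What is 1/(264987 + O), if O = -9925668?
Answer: -1/9660681 ≈ -1.0351e-7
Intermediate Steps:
1/(264987 + O) = 1/(264987 - 9925668) = 1/(-9660681) = -1/9660681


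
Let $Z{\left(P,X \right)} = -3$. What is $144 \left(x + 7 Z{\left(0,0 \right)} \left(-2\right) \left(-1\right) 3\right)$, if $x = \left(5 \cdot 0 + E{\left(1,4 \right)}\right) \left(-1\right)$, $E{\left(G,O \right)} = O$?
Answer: $-18720$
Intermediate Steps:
$x = -4$ ($x = \left(5 \cdot 0 + 4\right) \left(-1\right) = \left(0 + 4\right) \left(-1\right) = 4 \left(-1\right) = -4$)
$144 \left(x + 7 Z{\left(0,0 \right)} \left(-2\right) \left(-1\right) 3\right) = 144 \left(-4 + 7 \left(-3\right) \left(-2\right) \left(-1\right) 3\right) = 144 \left(-4 - 21 \cdot 2 \cdot 3\right) = 144 \left(-4 - 126\right) = 144 \left(-130\right) = -18720$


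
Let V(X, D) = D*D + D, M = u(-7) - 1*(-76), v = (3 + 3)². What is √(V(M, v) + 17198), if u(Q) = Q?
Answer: √18530 ≈ 136.13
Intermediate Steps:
v = 36 (v = 6² = 36)
M = 69 (M = -7 - 1*(-76) = -7 + 76 = 69)
V(X, D) = D + D² (V(X, D) = D² + D = D + D²)
√(V(M, v) + 17198) = √(36*(1 + 36) + 17198) = √(36*37 + 17198) = √(1332 + 17198) = √18530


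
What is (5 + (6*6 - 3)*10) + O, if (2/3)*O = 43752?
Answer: 65963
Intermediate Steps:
O = 65628 (O = (3/2)*43752 = 65628)
(5 + (6*6 - 3)*10) + O = (5 + (6*6 - 3)*10) + 65628 = (5 + (36 - 3)*10) + 65628 = (5 + 33*10) + 65628 = (5 + 330) + 65628 = 335 + 65628 = 65963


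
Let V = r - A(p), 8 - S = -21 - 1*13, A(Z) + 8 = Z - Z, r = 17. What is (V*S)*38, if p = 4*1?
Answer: 39900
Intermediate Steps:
p = 4
A(Z) = -8 (A(Z) = -8 + (Z - Z) = -8 + 0 = -8)
S = 42 (S = 8 - (-21 - 1*13) = 8 - (-21 - 13) = 8 - 1*(-34) = 8 + 34 = 42)
V = 25 (V = 17 - 1*(-8) = 17 + 8 = 25)
(V*S)*38 = (25*42)*38 = 1050*38 = 39900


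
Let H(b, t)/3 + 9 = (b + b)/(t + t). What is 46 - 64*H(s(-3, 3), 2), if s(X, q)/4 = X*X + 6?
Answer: -3986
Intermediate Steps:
s(X, q) = 24 + 4*X**2 (s(X, q) = 4*(X*X + 6) = 4*(X**2 + 6) = 4*(6 + X**2) = 24 + 4*X**2)
H(b, t) = -27 + 3*b/t (H(b, t) = -27 + 3*((b + b)/(t + t)) = -27 + 3*((2*b)/((2*t))) = -27 + 3*((2*b)*(1/(2*t))) = -27 + 3*(b/t) = -27 + 3*b/t)
46 - 64*H(s(-3, 3), 2) = 46 - 64*(-27 + 3*(24 + 4*(-3)**2)/2) = 46 - 64*(-27 + 3*(24 + 4*9)*(1/2)) = 46 - 64*(-27 + 3*(24 + 36)*(1/2)) = 46 - 64*(-27 + 3*60*(1/2)) = 46 - 64*(-27 + 90) = 46 - 64*63 = 46 - 4032 = -3986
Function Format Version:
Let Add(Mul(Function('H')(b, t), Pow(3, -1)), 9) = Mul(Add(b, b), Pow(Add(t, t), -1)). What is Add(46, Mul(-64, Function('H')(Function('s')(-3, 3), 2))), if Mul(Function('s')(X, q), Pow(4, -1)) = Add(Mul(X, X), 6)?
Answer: -3986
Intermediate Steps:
Function('s')(X, q) = Add(24, Mul(4, Pow(X, 2))) (Function('s')(X, q) = Mul(4, Add(Mul(X, X), 6)) = Mul(4, Add(Pow(X, 2), 6)) = Mul(4, Add(6, Pow(X, 2))) = Add(24, Mul(4, Pow(X, 2))))
Function('H')(b, t) = Add(-27, Mul(3, b, Pow(t, -1))) (Function('H')(b, t) = Add(-27, Mul(3, Mul(Add(b, b), Pow(Add(t, t), -1)))) = Add(-27, Mul(3, Mul(Mul(2, b), Pow(Mul(2, t), -1)))) = Add(-27, Mul(3, Mul(Mul(2, b), Mul(Rational(1, 2), Pow(t, -1))))) = Add(-27, Mul(3, Mul(b, Pow(t, -1)))) = Add(-27, Mul(3, b, Pow(t, -1))))
Add(46, Mul(-64, Function('H')(Function('s')(-3, 3), 2))) = Add(46, Mul(-64, Add(-27, Mul(3, Add(24, Mul(4, Pow(-3, 2))), Pow(2, -1))))) = Add(46, Mul(-64, Add(-27, Mul(3, Add(24, Mul(4, 9)), Rational(1, 2))))) = Add(46, Mul(-64, Add(-27, Mul(3, Add(24, 36), Rational(1, 2))))) = Add(46, Mul(-64, Add(-27, Mul(3, 60, Rational(1, 2))))) = Add(46, Mul(-64, Add(-27, 90))) = Add(46, Mul(-64, 63)) = Add(46, -4032) = -3986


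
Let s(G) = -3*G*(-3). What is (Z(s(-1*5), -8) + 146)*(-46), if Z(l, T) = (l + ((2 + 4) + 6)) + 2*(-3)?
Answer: -4922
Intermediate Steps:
s(G) = 9*G
Z(l, T) = 6 + l (Z(l, T) = (l + (6 + 6)) - 6 = (l + 12) - 6 = (12 + l) - 6 = 6 + l)
(Z(s(-1*5), -8) + 146)*(-46) = ((6 + 9*(-1*5)) + 146)*(-46) = ((6 + 9*(-5)) + 146)*(-46) = ((6 - 45) + 146)*(-46) = (-39 + 146)*(-46) = 107*(-46) = -4922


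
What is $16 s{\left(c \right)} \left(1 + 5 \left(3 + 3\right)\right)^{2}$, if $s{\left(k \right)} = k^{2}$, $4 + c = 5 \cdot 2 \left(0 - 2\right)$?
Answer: $8856576$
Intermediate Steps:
$c = -24$ ($c = -4 + 5 \cdot 2 \left(0 - 2\right) = -4 + 10 \left(-2\right) = -4 - 20 = -24$)
$16 s{\left(c \right)} \left(1 + 5 \left(3 + 3\right)\right)^{2} = 16 \left(-24\right)^{2} \left(1 + 5 \left(3 + 3\right)\right)^{2} = 16 \cdot 576 \left(1 + 5 \cdot 6\right)^{2} = 9216 \left(1 + 30\right)^{2} = 9216 \cdot 31^{2} = 9216 \cdot 961 = 8856576$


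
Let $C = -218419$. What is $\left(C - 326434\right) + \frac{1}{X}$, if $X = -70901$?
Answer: $- \frac{38630622554}{70901} \approx -5.4485 \cdot 10^{5}$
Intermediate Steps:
$\left(C - 326434\right) + \frac{1}{X} = \left(-218419 - 326434\right) + \frac{1}{-70901} = -544853 - \frac{1}{70901} = - \frac{38630622554}{70901}$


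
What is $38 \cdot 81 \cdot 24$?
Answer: $73872$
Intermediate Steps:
$38 \cdot 81 \cdot 24 = 3078 \cdot 24 = 73872$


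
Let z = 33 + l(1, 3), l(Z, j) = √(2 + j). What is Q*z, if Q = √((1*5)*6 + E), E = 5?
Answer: √35*(33 + √5) ≈ 208.46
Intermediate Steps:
z = 33 + √5 (z = 33 + √(2 + 3) = 33 + √5 ≈ 35.236)
Q = √35 (Q = √((1*5)*6 + 5) = √(5*6 + 5) = √(30 + 5) = √35 ≈ 5.9161)
Q*z = √35*(33 + √5)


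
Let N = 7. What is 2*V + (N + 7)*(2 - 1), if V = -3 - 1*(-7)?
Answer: 22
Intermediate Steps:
V = 4 (V = -3 + 7 = 4)
2*V + (N + 7)*(2 - 1) = 2*4 + (7 + 7)*(2 - 1) = 8 + 14*1 = 8 + 14 = 22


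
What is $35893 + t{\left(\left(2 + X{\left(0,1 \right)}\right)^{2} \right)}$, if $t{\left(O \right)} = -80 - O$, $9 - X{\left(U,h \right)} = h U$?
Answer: $35692$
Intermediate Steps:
$X{\left(U,h \right)} = 9 - U h$ ($X{\left(U,h \right)} = 9 - h U = 9 - U h$)
$35893 + t{\left(\left(2 + X{\left(0,1 \right)}\right)^{2} \right)} = 35893 - \left(80 + \left(2 + \left(9 - 0 \cdot 1\right)\right)^{2}\right) = 35893 - \left(80 + \left(2 + \left(9 + 0\right)\right)^{2}\right) = 35893 - \left(80 + \left(2 + 9\right)^{2}\right) = 35893 - 201 = 35692$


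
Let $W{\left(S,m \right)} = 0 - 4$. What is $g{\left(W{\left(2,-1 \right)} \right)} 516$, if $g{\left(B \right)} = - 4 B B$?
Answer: $-33024$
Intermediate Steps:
$W{\left(S,m \right)} = -4$
$g{\left(B \right)} = - 4 B^{2}$
$g{\left(W{\left(2,-1 \right)} \right)} 516 = - 4 \left(-4\right)^{2} \cdot 516 = \left(-4\right) 16 \cdot 516 = \left(-64\right) 516 = -33024$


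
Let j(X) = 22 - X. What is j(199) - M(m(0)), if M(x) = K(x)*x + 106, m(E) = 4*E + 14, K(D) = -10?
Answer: -143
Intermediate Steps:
m(E) = 14 + 4*E
M(x) = 106 - 10*x (M(x) = -10*x + 106 = 106 - 10*x)
j(199) - M(m(0)) = (22 - 1*199) - (106 - 10*(14 + 4*0)) = (22 - 199) - (106 - 10*(14 + 0)) = -177 - (106 - 10*14) = -177 - (106 - 140) = -177 - 1*(-34) = -177 + 34 = -143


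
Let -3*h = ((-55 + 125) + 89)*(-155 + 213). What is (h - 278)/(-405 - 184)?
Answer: 3352/589 ≈ 5.6910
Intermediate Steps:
h = -3074 (h = -((-55 + 125) + 89)*(-155 + 213)/3 = -(70 + 89)*58/3 = -53*58 = -⅓*9222 = -3074)
(h - 278)/(-405 - 184) = (-3074 - 278)/(-405 - 184) = -3352/(-589) = -3352*(-1/589) = 3352/589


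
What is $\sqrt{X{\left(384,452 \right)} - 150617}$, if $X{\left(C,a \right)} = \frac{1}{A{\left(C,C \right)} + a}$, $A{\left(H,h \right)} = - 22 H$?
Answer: $\frac{3 i \sqrt{267495859163}}{3998} \approx 388.09 i$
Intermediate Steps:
$X{\left(C,a \right)} = \frac{1}{a - 22 C}$ ($X{\left(C,a \right)} = \frac{1}{- 22 C + a} = \frac{1}{a - 22 C}$)
$\sqrt{X{\left(384,452 \right)} - 150617} = \sqrt{\frac{1}{452 - 8448} - 150617} = \sqrt{\frac{1}{-7996} - 150617} = \sqrt{- \frac{1}{7996} - 150617} = \sqrt{- \frac{1204333533}{7996}} = \frac{3 i \sqrt{267495859163}}{3998}$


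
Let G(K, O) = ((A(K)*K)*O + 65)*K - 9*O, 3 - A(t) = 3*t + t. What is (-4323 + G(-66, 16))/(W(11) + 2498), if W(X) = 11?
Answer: 1430775/193 ≈ 7413.3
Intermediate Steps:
A(t) = 3 - 4*t (A(t) = 3 - (3*t + t) = 3 - 4*t)
G(K, O) = -9*O + K*(65 + K*O*(3 - 4*K)) (G(K, O) = (((3 - 4*K)*K)*O + 65)*K - 9*O = ((K*(3 - 4*K))*O + 65)*K - 9*O = (K*O*(3 - 4*K) + 65)*K - 9*O = (65 + K*O*(3 - 4*K))*K - 9*O = K*(65 + K*O*(3 - 4*K)) - 9*O = -9*O + K*(65 + K*O*(3 - 4*K)))
(-4323 + G(-66, 16))/(W(11) + 2498) = (-4323 + (-9*16 + 65*(-66) - 1*16*(-66)²*(-3 + 4*(-66))))/(11 + 2498) = (-4323 + (-144 - 4290 - 1*16*4356*(-3 - 264)))/2509 = (-4323 + (-144 - 4290 - 1*16*4356*(-267)))*(1/2509) = (-4323 + (-144 - 4290 + 18608832))*(1/2509) = (-4323 + 18604398)*(1/2509) = 18600075*(1/2509) = 1430775/193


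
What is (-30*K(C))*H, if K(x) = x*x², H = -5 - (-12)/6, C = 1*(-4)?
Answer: -5760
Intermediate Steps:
C = -4
H = -3 (H = -5 - (-12)/6 = -5 - 3*(-⅔) = -5 + 2 = -3)
K(x) = x³
(-30*K(C))*H = -30*(-4)³*(-3) = -30*(-64)*(-3) = 1920*(-3) = -5760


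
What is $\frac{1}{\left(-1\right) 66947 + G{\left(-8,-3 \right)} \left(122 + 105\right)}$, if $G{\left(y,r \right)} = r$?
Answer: $- \frac{1}{67628} \approx -1.4787 \cdot 10^{-5}$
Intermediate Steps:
$\frac{1}{\left(-1\right) 66947 + G{\left(-8,-3 \right)} \left(122 + 105\right)} = \frac{1}{\left(-1\right) 66947 - 3 \left(122 + 105\right)} = \frac{1}{-66947 - 681} = \frac{1}{-67628} = - \frac{1}{67628}$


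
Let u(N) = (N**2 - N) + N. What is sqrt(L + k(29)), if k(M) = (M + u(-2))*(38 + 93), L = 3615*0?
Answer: sqrt(4323) ≈ 65.750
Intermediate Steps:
u(N) = N**2
L = 0
k(M) = 524 + 131*M (k(M) = (M + (-2)**2)*(38 + 93) = (M + 4)*131 = (4 + M)*131 = 524 + 131*M)
sqrt(L + k(29)) = sqrt(0 + (524 + 131*29)) = sqrt(0 + (524 + 3799)) = sqrt(0 + 4323) = sqrt(4323)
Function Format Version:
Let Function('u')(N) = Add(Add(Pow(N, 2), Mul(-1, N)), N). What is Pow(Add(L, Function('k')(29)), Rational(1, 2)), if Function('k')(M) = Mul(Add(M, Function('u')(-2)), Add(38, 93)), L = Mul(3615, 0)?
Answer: Pow(4323, Rational(1, 2)) ≈ 65.750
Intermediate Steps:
Function('u')(N) = Pow(N, 2)
L = 0
Function('k')(M) = Add(524, Mul(131, M)) (Function('k')(M) = Mul(Add(M, Pow(-2, 2)), Add(38, 93)) = Mul(Add(M, 4), 131) = Mul(Add(4, M), 131) = Add(524, Mul(131, M)))
Pow(Add(L, Function('k')(29)), Rational(1, 2)) = Pow(Add(0, Add(524, Mul(131, 29))), Rational(1, 2)) = Pow(Add(0, Add(524, 3799)), Rational(1, 2)) = Pow(Add(0, 4323), Rational(1, 2)) = Pow(4323, Rational(1, 2))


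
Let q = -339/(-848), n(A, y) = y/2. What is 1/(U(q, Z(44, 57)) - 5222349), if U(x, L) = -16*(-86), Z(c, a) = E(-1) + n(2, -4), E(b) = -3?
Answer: -1/5220973 ≈ -1.9154e-7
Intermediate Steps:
n(A, y) = y/2 (n(A, y) = y*(½) = y/2)
q = 339/848 (q = -339*(-1/848) = 339/848 ≈ 0.39976)
Z(c, a) = -5 (Z(c, a) = -3 + (½)*(-4) = -3 - 2 = -5)
U(x, L) = 1376
1/(U(q, Z(44, 57)) - 5222349) = 1/(1376 - 5222349) = 1/(-5220973) = -1/5220973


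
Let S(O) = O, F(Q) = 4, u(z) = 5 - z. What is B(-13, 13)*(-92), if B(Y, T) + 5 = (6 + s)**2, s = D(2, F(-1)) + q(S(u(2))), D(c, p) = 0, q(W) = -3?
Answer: -368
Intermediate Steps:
s = -3 (s = 0 - 3 = -3)
B(Y, T) = 4 (B(Y, T) = -5 + (6 - 3)**2 = -5 + 3**2 = -5 + 9 = 4)
B(-13, 13)*(-92) = 4*(-92) = -368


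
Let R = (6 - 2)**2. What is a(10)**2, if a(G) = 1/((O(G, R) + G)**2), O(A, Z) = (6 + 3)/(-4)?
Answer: 256/923521 ≈ 0.00027720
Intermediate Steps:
R = 16 (R = 4**2 = 16)
O(A, Z) = -9/4 (O(A, Z) = 9*(-1/4) = -9/4)
a(G) = (-9/4 + G)**(-2) (a(G) = 1/((-9/4 + G)**2) = (-9/4 + G)**(-2))
a(10)**2 = (16/(-9 + 4*10)**2)**2 = (16/(-9 + 40)**2)**2 = (16/31**2)**2 = (16*(1/961))**2 = (16/961)**2 = 256/923521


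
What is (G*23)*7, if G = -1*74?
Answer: -11914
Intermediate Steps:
G = -74
(G*23)*7 = -74*23*7 = -1702*7 = -11914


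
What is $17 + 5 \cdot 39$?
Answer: $212$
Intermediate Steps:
$17 + 5 \cdot 39 = 17 + 195 = 212$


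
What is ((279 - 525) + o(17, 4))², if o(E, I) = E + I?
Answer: 50625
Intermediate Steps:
((279 - 525) + o(17, 4))² = ((279 - 525) + (17 + 4))² = (-246 + 21)² = (-225)² = 50625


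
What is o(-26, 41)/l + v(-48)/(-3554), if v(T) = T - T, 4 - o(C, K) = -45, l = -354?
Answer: -49/354 ≈ -0.13842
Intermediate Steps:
o(C, K) = 49 (o(C, K) = 4 - 1*(-45) = 4 + 45 = 49)
v(T) = 0
o(-26, 41)/l + v(-48)/(-3554) = 49/(-354) + 0/(-3554) = 49*(-1/354) + 0*(-1/3554) = -49/354 + 0 = -49/354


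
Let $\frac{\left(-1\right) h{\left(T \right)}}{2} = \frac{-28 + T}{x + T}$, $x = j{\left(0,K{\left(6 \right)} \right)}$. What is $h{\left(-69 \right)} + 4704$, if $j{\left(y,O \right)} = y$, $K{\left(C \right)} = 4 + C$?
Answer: $\frac{324382}{69} \approx 4701.2$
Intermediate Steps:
$x = 0$
$h{\left(T \right)} = - \frac{2 \left(-28 + T\right)}{T}$ ($h{\left(T \right)} = - 2 \frac{-28 + T}{0 + T} = - 2 \frac{-28 + T}{T} = - \frac{2 \left(-28 + T\right)}{T}$)
$h{\left(-69 \right)} + 4704 = \left(-2 + \frac{56}{-69}\right) + 4704 = \left(-2 + 56 \left(- \frac{1}{69}\right)\right) + 4704 = \left(-2 - \frac{56}{69}\right) + 4704 = - \frac{194}{69} + 4704 = \frac{324382}{69}$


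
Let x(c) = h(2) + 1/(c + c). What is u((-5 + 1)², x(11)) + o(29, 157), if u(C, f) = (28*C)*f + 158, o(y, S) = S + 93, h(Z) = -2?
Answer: -5144/11 ≈ -467.64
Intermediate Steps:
o(y, S) = 93 + S
x(c) = -2 + 1/(2*c) (x(c) = -2 + 1/(c + c) = -2 + 1/(2*c))
u(C, f) = 158 + 28*C*f (u(C, f) = 28*C*f + 158 = 158 + 28*C*f)
u((-5 + 1)², x(11)) + o(29, 157) = (158 + 28*(-5 + 1)²*(-2 + (½)/11)) + (93 + 157) = (158 + 28*(-4)²*(-2 + (½)*(1/11))) + 250 = (158 + 28*16*(-2 + 1/22)) + 250 = (158 + 28*16*(-43/22)) + 250 = (158 - 9632/11) + 250 = -7894/11 + 250 = -5144/11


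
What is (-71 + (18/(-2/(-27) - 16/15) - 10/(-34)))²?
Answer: 10239213721/1297321 ≈ 7892.6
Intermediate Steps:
(-71 + (18/(-2/(-27) - 16/15) - 10/(-34)))² = (-71 + (18/(-2*(-1/27) - 16*1/15) - 10*(-1/34)))² = (-71 + (18/(2/27 - 16/15) + 5/17))² = (-71 + (18/(-134/135) + 5/17))² = (-71 + (18*(-135/134) + 5/17))² = (-71 + (-1215/67 + 5/17))² = (-71 - 20320/1139)² = (-101189/1139)² = 10239213721/1297321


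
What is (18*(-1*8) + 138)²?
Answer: 36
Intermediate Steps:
(18*(-1*8) + 138)² = (18*(-8) + 138)² = (-144 + 138)² = (-6)² = 36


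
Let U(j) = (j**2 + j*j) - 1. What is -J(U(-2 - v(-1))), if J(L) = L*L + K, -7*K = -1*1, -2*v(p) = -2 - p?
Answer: -3707/28 ≈ -132.39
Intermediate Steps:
v(p) = 1 + p/2 (v(p) = -(-2 - p)/2 = 1 + p/2)
K = 1/7 (K = -(-1)/7 = -1/7*(-1) = 1/7 ≈ 0.14286)
U(j) = -1 + 2*j**2 (U(j) = (j**2 + j**2) - 1 = 2*j**2 - 1 = -1 + 2*j**2)
J(L) = 1/7 + L**2 (J(L) = L*L + 1/7 = L**2 + 1/7 = 1/7 + L**2)
-J(U(-2 - v(-1))) = -(1/7 + (-1 + 2*(-2 - (1 + (1/2)*(-1)))**2)**2) = -(1/7 + (-1 + 2*(-2 - (1 - 1/2))**2)**2) = -(1/7 + (-1 + 2*(-2 - 1*1/2)**2)**2) = -(1/7 + (-1 + 2*(-2 - 1/2)**2)**2) = -(1/7 + (-1 + 2*(-5/2)**2)**2) = -(1/7 + (-1 + 2*(25/4))**2) = -(1/7 + (-1 + 25/2)**2) = -(1/7 + (23/2)**2) = -(1/7 + 529/4) = -1*3707/28 = -3707/28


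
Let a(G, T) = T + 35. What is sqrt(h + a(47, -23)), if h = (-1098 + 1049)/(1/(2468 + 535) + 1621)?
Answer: sqrt(70909226871486)/2433932 ≈ 3.4597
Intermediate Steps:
a(G, T) = 35 + T
h = -147147/4867864 (h = -49/(1/3003 + 1621) = -49/4867864/3003 = -49*3003/4867864 = -147147/4867864 ≈ -0.030228)
sqrt(h + a(47, -23)) = sqrt(-147147/4867864 + (35 - 23)) = sqrt(-147147/4867864 + 12) = sqrt(58267221/4867864) = sqrt(70909226871486)/2433932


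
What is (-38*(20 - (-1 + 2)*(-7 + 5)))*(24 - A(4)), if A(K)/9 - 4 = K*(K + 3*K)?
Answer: 491568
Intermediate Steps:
A(K) = 36 + 36*K² (A(K) = 36 + 9*(K*(K + 3*K)) = 36 + 9*(K*(4*K)) = 36 + 9*(4*K²) = 36 + 36*K²)
(-38*(20 - (-1 + 2)*(-7 + 5)))*(24 - A(4)) = (-38*(20 - (-1 + 2)*(-7 + 5)))*(24 - (36 + 36*4²)) = (-38*(20 - (-2)))*(24 - (36 + 36*16)) = (-38*(20 - 1*(-2)))*(24 - (36 + 576)) = (-38*(20 + 2))*(24 - 1*612) = (-38*22)*(24 - 612) = -836*(-588) = 491568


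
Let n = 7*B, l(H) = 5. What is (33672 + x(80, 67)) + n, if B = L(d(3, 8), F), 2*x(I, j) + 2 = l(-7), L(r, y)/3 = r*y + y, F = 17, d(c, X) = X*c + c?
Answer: 87339/2 ≈ 43670.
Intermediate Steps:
d(c, X) = c + X*c
L(r, y) = 3*y + 3*r*y (L(r, y) = 3*(r*y + y) = 3*(y + r*y) = 3*y + 3*r*y)
x(I, j) = 3/2 (x(I, j) = -1 + (1/2)*5 = -1 + 5/2 = 3/2)
B = 1428 (B = 3*17*(1 + 3*(1 + 8)) = 3*17*(1 + 3*9) = 3*17*(1 + 27) = 3*17*28 = 1428)
n = 9996 (n = 7*1428 = 9996)
(33672 + x(80, 67)) + n = (33672 + 3/2) + 9996 = 67347/2 + 9996 = 87339/2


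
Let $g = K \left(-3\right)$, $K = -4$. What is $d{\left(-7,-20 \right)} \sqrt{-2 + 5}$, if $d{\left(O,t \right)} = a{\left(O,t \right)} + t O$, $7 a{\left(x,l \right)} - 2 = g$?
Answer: $142 \sqrt{3} \approx 245.95$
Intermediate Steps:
$g = 12$ ($g = \left(-4\right) \left(-3\right) = 12$)
$a{\left(x,l \right)} = 2$ ($a{\left(x,l \right)} = \frac{2}{7} + \frac{1}{7} \cdot 12 = \frac{2}{7} + \frac{12}{7} = 2$)
$d{\left(O,t \right)} = 2 + O t$ ($d{\left(O,t \right)} = 2 + t O = 2 + O t$)
$d{\left(-7,-20 \right)} \sqrt{-2 + 5} = \left(2 - -140\right) \sqrt{-2 + 5} = \left(2 + 140\right) \sqrt{3} = 142 \sqrt{3}$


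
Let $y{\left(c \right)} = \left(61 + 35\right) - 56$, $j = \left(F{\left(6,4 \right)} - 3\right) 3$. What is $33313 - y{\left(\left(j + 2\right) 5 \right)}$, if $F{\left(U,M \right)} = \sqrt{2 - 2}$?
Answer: $33273$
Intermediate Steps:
$F{\left(U,M \right)} = 0$ ($F{\left(U,M \right)} = \sqrt{0} = 0$)
$j = -9$ ($j = \left(0 - 3\right) 3 = \left(-3\right) 3 = -9$)
$y{\left(c \right)} = 40$ ($y{\left(c \right)} = 96 - 56 = 40$)
$33313 - y{\left(\left(j + 2\right) 5 \right)} = 33313 - 40 = 33273$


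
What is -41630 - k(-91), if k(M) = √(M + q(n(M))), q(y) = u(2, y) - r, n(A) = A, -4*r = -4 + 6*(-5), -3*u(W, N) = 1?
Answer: -41630 - I*√3594/6 ≈ -41630.0 - 9.9917*I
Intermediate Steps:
u(W, N) = -⅓ (u(W, N) = -⅓*1 = -⅓)
r = 17/2 (r = -(-4 + 6*(-5))/4 = -(-4 - 30)/4 = -¼*(-34) = 17/2 ≈ 8.5000)
q(y) = -53/6 (q(y) = -⅓ - 1*17/2 = -⅓ - 17/2 = -53/6)
k(M) = √(-53/6 + M) (k(M) = √(M - 53/6) = √(-53/6 + M))
-41630 - k(-91) = -41630 - √(-318 + 36*(-91))/6 = -41630 - √(-318 - 3276)/6 = -41630 - √(-3594)/6 = -41630 - I*√3594/6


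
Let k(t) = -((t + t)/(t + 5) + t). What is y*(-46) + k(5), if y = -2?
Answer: 86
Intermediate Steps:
k(t) = -t - 2*t/(5 + t) (k(t) = -((2*t)/(5 + t) + t) = -(2*t/(5 + t) + t) = -(t + 2*t/(5 + t)) = -t - 2*t/(5 + t))
y*(-46) + k(5) = -2*(-46) - 1*5*(7 + 5)/(5 + 5) = 92 - 1*5*12/10 = 92 - 1*5*⅒*12 = 92 - 6 = 86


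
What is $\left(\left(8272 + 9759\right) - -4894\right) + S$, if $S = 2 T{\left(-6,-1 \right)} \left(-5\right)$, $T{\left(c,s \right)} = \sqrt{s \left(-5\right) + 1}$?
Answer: $22925 - 10 \sqrt{6} \approx 22901.0$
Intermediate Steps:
$T{\left(c,s \right)} = \sqrt{1 - 5 s}$ ($T{\left(c,s \right)} = \sqrt{- 5 s + 1} = \sqrt{1 - 5 s}$)
$S = - 10 \sqrt{6}$ ($S = 2 \sqrt{1 - -5} \left(-5\right) = 2 \sqrt{1 + 5} \left(-5\right) = 2 \sqrt{6} \left(-5\right) = - 10 \sqrt{6} \approx -24.495$)
$\left(\left(8272 + 9759\right) - -4894\right) + S = \left(\left(8272 + 9759\right) - -4894\right) - 10 \sqrt{6} = \left(18031 + 4894\right) - 10 \sqrt{6} = 22925 - 10 \sqrt{6}$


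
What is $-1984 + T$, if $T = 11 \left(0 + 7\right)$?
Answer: $-1907$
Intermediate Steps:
$T = 77$ ($T = 11 \cdot 7 = 77$)
$-1984 + T = -1984 + 77 = -1907$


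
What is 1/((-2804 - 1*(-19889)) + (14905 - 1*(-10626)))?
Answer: 1/42616 ≈ 2.3465e-5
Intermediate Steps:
1/((-2804 - 1*(-19889)) + (14905 - 1*(-10626))) = 1/((-2804 + 19889) + (14905 + 10626)) = 1/(17085 + 25531) = 1/42616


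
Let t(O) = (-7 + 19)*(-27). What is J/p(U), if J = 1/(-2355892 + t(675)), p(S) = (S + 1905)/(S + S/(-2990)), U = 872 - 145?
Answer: -310429/2648952275840 ≈ -1.1719e-7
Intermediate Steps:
t(O) = -324 (t(O) = 12*(-27) = -324)
U = 727
p(S) = 2990*(1905 + S)/(2989*S) (p(S) = (1905 + S)/(S + S*(-1/2990)) = (1905 + S)/(S - S/2990) = (1905 + S)/((2989*S/2990)) = (1905 + S)*(2990/(2989*S)) = 2990*(1905 + S)/(2989*S))
J = -1/2356216 (J = 1/(-2355892 - 324) = 1/(-2356216) = -1/2356216 ≈ -4.2441e-7)
J/p(U) = -2173003/(2990*(1905 + 727))/2356216 = -1/(2356216*((2990/2989)*(1/727)*2632)) = -1/(2356216*1124240/310429) = -1/2356216*310429/1124240 = -310429/2648952275840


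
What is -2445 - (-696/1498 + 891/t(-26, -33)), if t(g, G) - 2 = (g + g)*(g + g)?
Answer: -150158697/61418 ≈ -2444.9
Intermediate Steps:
t(g, G) = 2 + 4*g**2 (t(g, G) = 2 + (g + g)*(g + g) = 2 + (2*g)*(2*g) = 2 + 4*g**2)
-2445 - (-696/1498 + 891/t(-26, -33)) = -2445 - (-696/1498 + 891/(2 + 4*(-26)**2)) = -2445 - (-696*1/1498 + 891/(2 + 4*676)) = -2445 - (-348/749 + 891/(2 + 2704)) = -2445 - (-348/749 + 891/2706) = -2445 - (-348/749 + 891*(1/2706)) = -2445 - (-348/749 + 27/82) = -2445 - 1*(-8313/61418) = -2445 + 8313/61418 = -150158697/61418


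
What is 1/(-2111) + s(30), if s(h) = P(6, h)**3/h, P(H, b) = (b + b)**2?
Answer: 3283027199999/2111 ≈ 1.5552e+9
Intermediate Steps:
P(H, b) = 4*b**2 (P(H, b) = (2*b)**2 = 4*b**2)
s(h) = 64*h**5 (s(h) = (4*h**2)**3/h = (64*h**6)/h = 64*h**5)
1/(-2111) + s(30) = 1/(-2111) + 64*30**5 = -1/2111 + 64*24300000 = -1/2111 + 1555200000 = 3283027199999/2111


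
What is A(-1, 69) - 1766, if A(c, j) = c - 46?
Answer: -1813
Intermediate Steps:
A(c, j) = -46 + c
A(-1, 69) - 1766 = (-46 - 1) - 1766 = -47 - 1766 = -1813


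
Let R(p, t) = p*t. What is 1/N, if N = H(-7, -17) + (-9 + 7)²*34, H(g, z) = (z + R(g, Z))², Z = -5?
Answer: 1/460 ≈ 0.0021739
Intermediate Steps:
H(g, z) = (z - 5*g)² (H(g, z) = (z + g*(-5))² = (z - 5*g)²)
N = 460 (N = (-17 - 5*(-7))² + (-9 + 7)²*34 = (-17 + 35)² + (-2)²*34 = 18² + 4*34 = 324 + 136 = 460)
1/N = 1/460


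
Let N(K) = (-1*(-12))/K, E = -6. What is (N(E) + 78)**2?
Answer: 5776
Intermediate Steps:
N(K) = 12/K
(N(E) + 78)**2 = (12/(-6) + 78)**2 = (12*(-1/6) + 78)**2 = (-2 + 78)**2 = 76**2 = 5776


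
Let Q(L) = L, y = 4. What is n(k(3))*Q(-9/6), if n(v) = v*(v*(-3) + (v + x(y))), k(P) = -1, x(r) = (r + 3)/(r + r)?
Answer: 69/16 ≈ 4.3125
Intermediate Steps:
x(r) = (3 + r)/(2*r) (x(r) = (3 + r)/((2*r)) = (3 + r)*(1/(2*r)) = (3 + r)/(2*r))
n(v) = v*(7/8 - 2*v) (n(v) = v*(v*(-3) + (v + (1/2)*(3 + 4)/4)) = v*(-3*v + (v + (1/2)*(1/4)*7)) = v*(-3*v + (v + 7/8)) = v*(-3*v + (7/8 + v)) = v*(7/8 - 2*v))
n(k(3))*Q(-9/6) = ((1/8)*(-1)*(7 - 16*(-1)))*(-9/6) = ((1/8)*(-1)*(7 + 16))*(-9*1/6) = ((1/8)*(-1)*23)*(-3/2) = -23/8*(-3/2) = 69/16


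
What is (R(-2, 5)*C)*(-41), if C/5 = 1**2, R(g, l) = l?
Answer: -1025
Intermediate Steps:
C = 5 (C = 5*1**2 = 5*1 = 5)
(R(-2, 5)*C)*(-41) = (5*5)*(-41) = 25*(-41) = -1025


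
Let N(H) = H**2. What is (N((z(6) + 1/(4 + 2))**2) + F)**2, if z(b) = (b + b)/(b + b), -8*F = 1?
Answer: 5013121/1679616 ≈ 2.9847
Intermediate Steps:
F = -1/8 (F = -1/8*1 = -1/8 ≈ -0.12500)
z(b) = 1 (z(b) = (2*b)/((2*b)) = (2*b)*(1/(2*b)) = 1)
(N((z(6) + 1/(4 + 2))**2) + F)**2 = (((1 + 1/(4 + 2))**2)**2 - 1/8)**2 = (((1 + 1/6)**2)**2 - 1/8)**2 = (((7/6)**2)**2 - 1/8)**2 = ((49/36)**2 - 1/8)**2 = (2401/1296 - 1/8)**2 = (2239/1296)**2 = 5013121/1679616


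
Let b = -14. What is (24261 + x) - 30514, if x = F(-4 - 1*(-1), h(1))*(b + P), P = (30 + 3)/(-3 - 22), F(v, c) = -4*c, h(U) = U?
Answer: -154793/25 ≈ -6191.7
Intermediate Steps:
P = -33/25 (P = 33/(-25) = 33*(-1/25) = -33/25 ≈ -1.3200)
x = 1532/25 (x = (-4*1)*(-14 - 33/25) = -4*(-383/25) = 1532/25 ≈ 61.280)
(24261 + x) - 30514 = (24261 + 1532/25) - 30514 = 608057/25 - 30514 = -154793/25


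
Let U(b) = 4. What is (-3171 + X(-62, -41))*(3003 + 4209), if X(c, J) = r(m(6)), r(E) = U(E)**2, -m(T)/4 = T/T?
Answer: -22753860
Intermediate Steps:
m(T) = -4 (m(T) = -4*T/T = -4*1 = -4)
r(E) = 16 (r(E) = 4**2 = 16)
X(c, J) = 16
(-3171 + X(-62, -41))*(3003 + 4209) = (-3171 + 16)*(3003 + 4209) = -3155*7212 = -22753860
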